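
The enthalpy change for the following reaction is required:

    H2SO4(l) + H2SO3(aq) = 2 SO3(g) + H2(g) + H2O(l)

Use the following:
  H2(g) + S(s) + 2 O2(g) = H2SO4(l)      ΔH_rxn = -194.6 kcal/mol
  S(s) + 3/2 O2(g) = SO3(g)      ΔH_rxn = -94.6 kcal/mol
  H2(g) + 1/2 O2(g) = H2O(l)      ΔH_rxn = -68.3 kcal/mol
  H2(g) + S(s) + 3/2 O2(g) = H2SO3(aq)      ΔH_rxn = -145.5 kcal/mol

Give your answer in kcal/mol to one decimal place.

equation 1 reversed (H2SO4(l) must end up as a reactant): +194.6 kcal/mol
equation 2 × 2 (scale by 2 for the 2 SO3(g)): (2)·(-94.6) = -189.2 kcal/mol
equation 3 as written (H2O(l) already on the product side): -68.3 kcal/mol
equation 4 reversed (reverse to put H2SO3(aq) on the reactant side): +145.5 kcal/mol
ΔH_rxn = (+194.6) + (-189.2) + (-68.3) + (+145.5) = 82.6 kcal/mol

ΔH_rxn = 82.6 kcal/mol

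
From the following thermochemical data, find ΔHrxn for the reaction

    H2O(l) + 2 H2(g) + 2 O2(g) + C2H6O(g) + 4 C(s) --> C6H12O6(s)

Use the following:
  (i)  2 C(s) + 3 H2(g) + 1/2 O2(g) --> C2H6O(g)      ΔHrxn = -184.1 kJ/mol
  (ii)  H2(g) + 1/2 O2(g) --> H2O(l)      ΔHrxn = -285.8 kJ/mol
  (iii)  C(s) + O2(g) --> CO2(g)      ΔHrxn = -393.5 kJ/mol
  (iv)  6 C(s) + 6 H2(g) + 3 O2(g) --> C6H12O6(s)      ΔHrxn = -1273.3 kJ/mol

ΔHrxn = -803.4 kJ/mol

(i) reversed (C2H6O(g) must end up as a reactant): +184.1 kJ/mol
(ii) reversed (reverse to put H2O(l) on the reactant side): +285.8 kJ/mol
(iii): not needed (CO2(g) appears nowhere else).
(iv) as written (C6H12O6(s) already on the product side): -1273.3 kJ/mol
Combining the equations, ΔHrxn = (-1)·(-184.1) + (-1)·(-285.8) + (1)·(-1273.3) = -803.4 kJ/mol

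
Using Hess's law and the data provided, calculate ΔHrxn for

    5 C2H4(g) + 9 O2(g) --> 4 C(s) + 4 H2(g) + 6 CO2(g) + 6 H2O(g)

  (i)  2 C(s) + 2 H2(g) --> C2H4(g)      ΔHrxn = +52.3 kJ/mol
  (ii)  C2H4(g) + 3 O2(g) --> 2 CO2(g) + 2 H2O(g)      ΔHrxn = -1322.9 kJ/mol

(i) reversed and × 2: (-2)·(+52.3) = -104.6 kJ/mol
(ii) × 3: (3)·(-1322.9) = -3968.7 kJ/mol
Combining the equations, ΔHrxn = (-2)·(+52.3) + (3)·(-1322.9) = -4073.3 kJ/mol

ΔHrxn = -4073.3 kJ/mol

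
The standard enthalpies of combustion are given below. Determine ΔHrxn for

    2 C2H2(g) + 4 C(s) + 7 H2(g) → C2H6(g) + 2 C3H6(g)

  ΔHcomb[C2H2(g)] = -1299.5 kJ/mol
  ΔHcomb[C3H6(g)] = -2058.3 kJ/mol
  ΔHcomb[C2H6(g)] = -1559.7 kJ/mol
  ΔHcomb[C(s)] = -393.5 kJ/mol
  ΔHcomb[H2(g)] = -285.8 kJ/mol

ΔHrxn = -497.3 kJ/mol

Using ΔH = Σ nΔHc°(reactants) − Σ nΔHc°(products):
= [2·(-1299.5) + 4·(-393.5) + 7·(-285.8)] − [1·(-1559.7) + 2·(-2058.3)]
= -497.3 kJ/mol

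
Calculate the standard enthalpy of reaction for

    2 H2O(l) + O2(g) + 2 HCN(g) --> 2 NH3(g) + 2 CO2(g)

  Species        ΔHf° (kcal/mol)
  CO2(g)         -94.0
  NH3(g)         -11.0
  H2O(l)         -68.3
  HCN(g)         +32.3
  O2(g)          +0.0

Products: 2·(-11.0) + 2·(-94.0) = -210.0
Reactants: 2·(-68.3) + 1·(+0.0) + 2·(+32.3) = -72.0
ΔH°rxn = (-210.0) − (-72.0) = -138.0 kcal/mol

ΔH°rxn = -138.0 kcal/mol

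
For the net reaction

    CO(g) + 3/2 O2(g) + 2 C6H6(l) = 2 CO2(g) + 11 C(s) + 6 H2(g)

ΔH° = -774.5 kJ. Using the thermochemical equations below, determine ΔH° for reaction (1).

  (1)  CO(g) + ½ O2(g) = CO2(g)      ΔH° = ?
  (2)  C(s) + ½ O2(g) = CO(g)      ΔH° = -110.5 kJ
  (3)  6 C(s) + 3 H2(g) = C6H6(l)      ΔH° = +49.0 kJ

ΔH° = -283.0 kJ

(1) × 2 (scale by 2 for the 2 CO2(g)): contributes 2·x
(2) as written: -110.5 kJ
(3) reversed and × 2 (reverse to put C6H6(l) on the reactant side; ×2 to match 2 C6H6(l) in the target): (-2)·(+49.0) = -98.0 kJ
-774.5 = (-110.5) + (-98.0) + 2·x
x = (-774.5 − (-208.5)) / (2) = -283.0 kJ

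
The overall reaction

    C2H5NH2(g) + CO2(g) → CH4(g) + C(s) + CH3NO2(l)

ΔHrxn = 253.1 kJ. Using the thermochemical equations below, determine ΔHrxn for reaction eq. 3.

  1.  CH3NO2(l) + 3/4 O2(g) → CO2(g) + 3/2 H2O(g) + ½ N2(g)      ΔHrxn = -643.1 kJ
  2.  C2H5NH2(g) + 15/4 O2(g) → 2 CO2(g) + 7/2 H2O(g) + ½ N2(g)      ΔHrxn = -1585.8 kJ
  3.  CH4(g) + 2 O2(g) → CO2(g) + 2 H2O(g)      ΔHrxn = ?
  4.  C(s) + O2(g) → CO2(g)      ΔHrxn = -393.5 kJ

eq. 1 reversed (reverse to put CH3NO2(l) on the product side): +643.1 kJ
eq. 2 as written (C2H5NH2(g) already on the reactant side): -1585.8 kJ
eq. 3 reversed (reverse to put CH4(g) on the product side): contributes −x
eq. 4 reversed (C(s) must end up as a product): +393.5 kJ
+253.1 = (+643.1) + (-1585.8) + (+393.5) − x
x = (+253.1 − (-549.2)) / (-1) = -802.3 kJ

ΔHrxn = -802.3 kJ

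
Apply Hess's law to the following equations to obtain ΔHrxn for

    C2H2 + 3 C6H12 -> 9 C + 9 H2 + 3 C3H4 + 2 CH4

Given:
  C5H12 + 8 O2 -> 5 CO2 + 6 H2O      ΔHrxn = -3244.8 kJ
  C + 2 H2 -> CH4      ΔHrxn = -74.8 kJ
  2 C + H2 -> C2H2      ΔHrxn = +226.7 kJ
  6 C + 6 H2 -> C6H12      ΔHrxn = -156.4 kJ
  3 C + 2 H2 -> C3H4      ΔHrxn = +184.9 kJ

equation 1: not needed.
equation 2 × 2: (2)·(-74.8) = -149.6 kJ
equation 3 reversed: -226.7 kJ
equation 4 reversed and × 3: (-3)·(-156.4) = +469.2 kJ
equation 5 × 3: (3)·(+184.9) = +554.7 kJ
Since enthalpy is a state function, ΔHrxn = (-149.6) + (-226.7) + (+469.2) + (+554.7) = 647.6 kJ

ΔHrxn = 647.6 kJ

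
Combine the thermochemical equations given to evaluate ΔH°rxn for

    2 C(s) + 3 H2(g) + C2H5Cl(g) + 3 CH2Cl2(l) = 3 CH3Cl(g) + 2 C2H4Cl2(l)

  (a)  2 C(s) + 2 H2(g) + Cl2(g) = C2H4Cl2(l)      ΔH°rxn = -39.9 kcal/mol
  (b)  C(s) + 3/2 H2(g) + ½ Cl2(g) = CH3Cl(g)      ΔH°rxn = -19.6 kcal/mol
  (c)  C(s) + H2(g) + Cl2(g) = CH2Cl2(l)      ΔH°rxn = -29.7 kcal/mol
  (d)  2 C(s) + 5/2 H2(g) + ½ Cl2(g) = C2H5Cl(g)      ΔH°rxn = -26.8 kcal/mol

(a) × 2 (scale by 2 for the 2 C2H4Cl2(l)): (2)·(-39.9) = -79.8 kcal/mol
(b) × 3 (×3 to match 3 CH3Cl(g) in the target): (3)·(-19.6) = -58.8 kcal/mol
(c) reversed and × 3 (CH2Cl2(l) must end up as a reactant; ×3 to match 3 CH2Cl2(l) in the target): (-3)·(-29.7) = +89.1 kcal/mol
(d) reversed (reverse to put C2H5Cl(g) on the reactant side): +26.8 kcal/mol
By Hess's law, ΔH°rxn = (-79.8) + (-58.8) + (+89.1) + (+26.8) = -22.7 kcal/mol

ΔH°rxn = -22.7 kcal/mol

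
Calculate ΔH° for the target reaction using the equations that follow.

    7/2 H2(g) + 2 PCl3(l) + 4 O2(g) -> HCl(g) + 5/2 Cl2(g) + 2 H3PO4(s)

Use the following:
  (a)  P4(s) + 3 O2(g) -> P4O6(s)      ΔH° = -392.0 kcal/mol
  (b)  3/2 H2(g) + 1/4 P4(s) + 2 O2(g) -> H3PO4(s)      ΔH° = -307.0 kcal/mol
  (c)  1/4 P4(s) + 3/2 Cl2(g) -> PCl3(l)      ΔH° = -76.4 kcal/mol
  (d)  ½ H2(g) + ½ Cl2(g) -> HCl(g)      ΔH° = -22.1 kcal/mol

ΔH° = -483.3 kcal/mol

(a): not needed (P4O6(s) appears nowhere else).
(b) × 2 (scale by 2 for the 2 H3PO4(s)): (2)·(-307.0) = -614.0 kcal/mol
(c) reversed and × 2 (reverse to put PCl3(l) on the reactant side; scale by 2 for the 2 PCl3(l)): (-2)·(-76.4) = +152.8 kcal/mol
(d) as written (HCl(g) already on the product side): -22.1 kcal/mol
ΔH° = (2)·(-307.0) + (-2)·(-76.4) + (1)·(-22.1) = -483.3 kcal/mol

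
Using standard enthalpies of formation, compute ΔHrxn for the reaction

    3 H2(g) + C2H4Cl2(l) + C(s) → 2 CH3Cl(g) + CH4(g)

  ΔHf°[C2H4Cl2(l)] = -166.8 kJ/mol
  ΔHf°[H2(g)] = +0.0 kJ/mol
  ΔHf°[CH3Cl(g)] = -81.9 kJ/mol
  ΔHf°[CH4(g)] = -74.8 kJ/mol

ΔHrxn = -71.8 kJ/mol

Products: 2·(-81.9) + 1·(-74.8) = -238.6
Reactants: 3·(+0.0) + 1·(-166.8) + 1·(+0.0) = -166.8
ΔHrxn = (-238.6) − (-166.8) = -71.8 kJ/mol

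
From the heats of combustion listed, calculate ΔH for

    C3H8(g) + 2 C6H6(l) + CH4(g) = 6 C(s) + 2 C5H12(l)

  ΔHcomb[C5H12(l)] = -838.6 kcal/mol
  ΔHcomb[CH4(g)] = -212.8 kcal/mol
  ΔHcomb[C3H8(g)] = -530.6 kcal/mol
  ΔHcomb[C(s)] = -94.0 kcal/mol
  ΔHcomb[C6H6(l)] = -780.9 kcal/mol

Using ΔH = Σ nΔHc°(reactants) − Σ nΔHc°(products):
= [1·(-530.6) + 2·(-780.9) + 1·(-212.8)] − [6·(-94.0) + 2·(-838.6)]
= -64.0 kcal/mol

ΔH = -64.0 kcal/mol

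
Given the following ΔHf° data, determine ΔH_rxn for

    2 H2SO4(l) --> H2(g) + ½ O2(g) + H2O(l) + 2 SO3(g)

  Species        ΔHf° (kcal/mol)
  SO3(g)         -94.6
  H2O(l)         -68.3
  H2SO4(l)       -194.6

ΔH°rxn = Σ nΔHf°(products) − Σ nΔHf°(reactants).
Products: 1·(+0.0) + 1/2·(+0.0) + 1·(-68.3) + 2·(-94.6) = -257.5
Reactants: 2·(-194.6) = -389.2
ΔH_rxn = (-257.5) − (-389.2) = 131.7 kcal/mol

ΔH_rxn = 131.7 kcal/mol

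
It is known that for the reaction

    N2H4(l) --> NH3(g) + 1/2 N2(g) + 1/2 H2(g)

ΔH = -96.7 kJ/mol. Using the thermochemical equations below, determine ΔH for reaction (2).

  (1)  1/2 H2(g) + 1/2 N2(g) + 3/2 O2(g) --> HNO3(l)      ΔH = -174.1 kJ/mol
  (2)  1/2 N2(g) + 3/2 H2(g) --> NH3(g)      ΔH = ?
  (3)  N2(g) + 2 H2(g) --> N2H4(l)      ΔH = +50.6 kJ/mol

ΔH = -46.1 kJ/mol

(1): not needed.
(2) as written: contributes x
(3) reversed: -50.6 kJ/mol
-96.7 = (-50.6) + x
x = (-96.7 − (-50.6)) / (1) = -46.1 kJ/mol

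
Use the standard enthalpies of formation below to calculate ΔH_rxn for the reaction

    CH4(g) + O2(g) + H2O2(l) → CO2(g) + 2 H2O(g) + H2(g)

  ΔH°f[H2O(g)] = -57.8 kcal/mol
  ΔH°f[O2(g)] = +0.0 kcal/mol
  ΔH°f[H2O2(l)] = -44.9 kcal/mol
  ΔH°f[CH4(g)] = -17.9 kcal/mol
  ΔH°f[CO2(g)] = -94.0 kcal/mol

ΔH°rxn = Σ nΔHf°(products) − Σ nΔHf°(reactants).
Products: 1·(-94.0) + 2·(-57.8) + 1·(+0.0) = -209.6
Reactants: 1·(-17.9) + 1·(+0.0) + 1·(-44.9) = -62.8
ΔH_rxn = (-209.6) − (-62.8) = -146.8 kcal/mol

ΔH_rxn = -146.8 kcal/mol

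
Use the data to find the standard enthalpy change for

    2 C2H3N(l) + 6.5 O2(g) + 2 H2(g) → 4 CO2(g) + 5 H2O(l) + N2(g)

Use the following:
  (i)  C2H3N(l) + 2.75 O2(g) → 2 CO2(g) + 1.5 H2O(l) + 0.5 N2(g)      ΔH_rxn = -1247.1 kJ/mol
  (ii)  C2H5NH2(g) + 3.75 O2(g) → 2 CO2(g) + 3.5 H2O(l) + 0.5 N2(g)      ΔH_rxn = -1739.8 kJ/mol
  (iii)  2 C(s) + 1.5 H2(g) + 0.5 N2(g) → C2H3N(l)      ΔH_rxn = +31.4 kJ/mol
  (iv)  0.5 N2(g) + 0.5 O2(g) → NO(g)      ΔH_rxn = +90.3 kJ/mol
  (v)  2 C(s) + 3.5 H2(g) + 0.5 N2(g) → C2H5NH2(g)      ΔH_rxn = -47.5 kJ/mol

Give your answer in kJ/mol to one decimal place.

(i) as written: -1247.1 kJ/mol
(ii) as written: -1739.8 kJ/mol
(iii) reversed: -31.4 kJ/mol
(iv): not needed (NO(g) appears nowhere else).
(v) as written: -47.5 kJ/mol
By Hess's law, ΔH_rxn = (-1247.1) + (-1739.8) + (-31.4) + (-47.5) = -3065.8 kJ/mol

ΔH_rxn = -3065.8 kJ/mol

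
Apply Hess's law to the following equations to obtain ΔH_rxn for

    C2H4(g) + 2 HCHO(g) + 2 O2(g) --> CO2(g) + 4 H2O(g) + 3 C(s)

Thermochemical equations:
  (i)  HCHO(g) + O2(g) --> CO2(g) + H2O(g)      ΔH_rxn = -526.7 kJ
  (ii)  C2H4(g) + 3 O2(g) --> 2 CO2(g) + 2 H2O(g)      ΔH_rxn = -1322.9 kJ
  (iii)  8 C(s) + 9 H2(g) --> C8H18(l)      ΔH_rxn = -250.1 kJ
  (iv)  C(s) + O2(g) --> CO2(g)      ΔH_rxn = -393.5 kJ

ΔH_rxn = -1195.8 kJ

(i) × 2 (×2 to match 2 HCHO(g) in the target): (2)·(-526.7) = -1053.4 kJ
(ii) as written (C2H4(g) already on the reactant side): -1322.9 kJ
(iii): not needed (H2(g) appears nowhere else).
(iv) reversed and × 3: (-3)·(-393.5) = +1180.5 kJ
ΔH_rxn = (-1053.4) + (-1322.9) + (+1180.5) = -1195.8 kJ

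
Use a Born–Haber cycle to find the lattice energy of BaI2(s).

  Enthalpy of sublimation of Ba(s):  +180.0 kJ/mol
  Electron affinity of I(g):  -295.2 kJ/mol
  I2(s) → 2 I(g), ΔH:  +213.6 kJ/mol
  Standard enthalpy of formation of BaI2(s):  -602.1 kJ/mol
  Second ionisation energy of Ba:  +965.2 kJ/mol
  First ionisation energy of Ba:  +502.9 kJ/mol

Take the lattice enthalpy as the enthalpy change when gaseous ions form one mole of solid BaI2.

ΔHf° = 1·ΔHsub + 1·(ΣIE) + 1·D(I2) + 2·EA + U
-602.1 = 1·(+180.0) + 1·(+1468.1) + 1·(+213.6) + 2·(-295.2) + U
U = -602.1 − (+1271.3) = -1873.4 kJ/mol

U = -1873.4 kJ/mol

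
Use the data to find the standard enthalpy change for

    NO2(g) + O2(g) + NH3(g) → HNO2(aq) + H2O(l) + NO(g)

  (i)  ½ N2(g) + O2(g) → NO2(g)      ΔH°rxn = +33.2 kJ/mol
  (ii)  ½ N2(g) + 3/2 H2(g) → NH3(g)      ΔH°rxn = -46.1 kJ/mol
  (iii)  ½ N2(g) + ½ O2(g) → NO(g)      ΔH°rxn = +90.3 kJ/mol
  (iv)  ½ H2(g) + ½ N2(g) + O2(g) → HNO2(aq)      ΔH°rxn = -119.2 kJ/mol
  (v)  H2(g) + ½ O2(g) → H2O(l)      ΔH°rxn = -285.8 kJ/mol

(i) reversed (reverse to put NO2(g) on the reactant side): -33.2 kJ/mol
(ii) reversed (NH3(g) must end up as a reactant): +46.1 kJ/mol
(iii) as written (NO(g) already on the product side): +90.3 kJ/mol
(iv) as written (HNO2(aq) already on the product side): -119.2 kJ/mol
(v) as written (H2O(l) already on the product side): -285.8 kJ/mol
By Hess's law, ΔH°rxn = (-33.2) + (+46.1) + (+90.3) + (-119.2) + (-285.8) = -301.8 kJ/mol

ΔH°rxn = -301.8 kJ/mol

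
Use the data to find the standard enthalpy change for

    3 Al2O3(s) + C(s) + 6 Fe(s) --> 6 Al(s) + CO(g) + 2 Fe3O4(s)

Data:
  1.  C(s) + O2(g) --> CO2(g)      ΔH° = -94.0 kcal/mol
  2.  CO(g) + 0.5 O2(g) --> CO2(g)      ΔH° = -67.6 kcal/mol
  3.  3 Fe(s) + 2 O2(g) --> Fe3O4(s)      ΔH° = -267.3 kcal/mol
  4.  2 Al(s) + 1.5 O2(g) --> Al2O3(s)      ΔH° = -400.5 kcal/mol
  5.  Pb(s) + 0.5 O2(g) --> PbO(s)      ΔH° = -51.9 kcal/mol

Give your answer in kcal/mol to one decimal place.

ΔH° = 640.5 kcal/mol

eq. 1 as written (C(s) already on the reactant side): -94.0 kcal/mol
eq. 2 reversed (reverse to put CO(g) on the product side): +67.6 kcal/mol
eq. 3 × 2 (scale by 2 for the 2 Fe3O4(s)): (2)·(-267.3) = -534.6 kcal/mol
eq. 4 reversed and × 3 (reverse to put Al2O3(s) on the reactant side; ×3 to match 3 Al2O3(s) in the target): (-3)·(-400.5) = +1201.5 kcal/mol
eq. 5: not needed (Pb(s) appears nowhere else).
Combining the equations, ΔH° = (1)·(-94.0) + (-1)·(-67.6) + (2)·(-267.3) + (-3)·(-400.5) = 640.5 kcal/mol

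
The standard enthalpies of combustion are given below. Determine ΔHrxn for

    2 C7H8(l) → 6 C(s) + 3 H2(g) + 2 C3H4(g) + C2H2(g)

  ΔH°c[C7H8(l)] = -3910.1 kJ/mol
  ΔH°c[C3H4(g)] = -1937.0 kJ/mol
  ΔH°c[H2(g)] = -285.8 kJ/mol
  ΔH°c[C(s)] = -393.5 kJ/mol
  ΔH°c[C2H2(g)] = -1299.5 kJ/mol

ΔHrxn = 571.7 kJ/mol

With combustion enthalpies, reactants minus products:
= [2·(-3910.1)] − [6·(-393.5) + 3·(-285.8) + 2·(-1937.0) + 1·(-1299.5)]
= 571.7 kJ/mol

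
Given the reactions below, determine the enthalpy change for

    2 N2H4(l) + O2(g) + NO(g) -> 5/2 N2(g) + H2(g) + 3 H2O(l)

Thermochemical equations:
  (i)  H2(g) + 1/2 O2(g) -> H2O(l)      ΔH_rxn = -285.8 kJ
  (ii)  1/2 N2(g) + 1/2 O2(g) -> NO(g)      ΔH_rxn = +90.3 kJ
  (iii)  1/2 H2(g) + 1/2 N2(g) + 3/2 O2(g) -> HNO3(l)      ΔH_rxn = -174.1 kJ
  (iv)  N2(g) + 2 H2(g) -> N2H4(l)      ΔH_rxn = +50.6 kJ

ΔH_rxn = -1048.9 kJ

(i) × 3: (3)·(-285.8) = -857.4 kJ
(ii) reversed: -90.3 kJ
(iii): not needed.
(iv) reversed and × 2: (-2)·(+50.6) = -101.2 kJ
Summing the manipulated equations, ΔH_rxn = (3)·(-285.8) + (-1)·(+90.3) + (-2)·(+50.6) = -1048.9 kJ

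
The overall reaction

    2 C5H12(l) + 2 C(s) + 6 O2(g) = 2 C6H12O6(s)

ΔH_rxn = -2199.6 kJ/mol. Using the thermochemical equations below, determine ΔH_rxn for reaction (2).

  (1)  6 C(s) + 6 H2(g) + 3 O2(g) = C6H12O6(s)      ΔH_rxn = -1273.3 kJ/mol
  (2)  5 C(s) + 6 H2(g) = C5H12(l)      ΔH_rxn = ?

ΔH_rxn = -173.5 kJ/mol

(1) × 2 (scale by 2 for the 2 C6H12O6(s)): (2)·(-1273.3) = -2546.6 kJ/mol
(2) reversed and × 2 (reverse to put C5H12(l) on the reactant side; ×2 to match 2 C5H12(l) in the target): contributes −2·x
-2199.6 = (-2546.6) − 2·x
x = (-2199.6 − (-2546.6)) / (-2) = -173.5 kJ/mol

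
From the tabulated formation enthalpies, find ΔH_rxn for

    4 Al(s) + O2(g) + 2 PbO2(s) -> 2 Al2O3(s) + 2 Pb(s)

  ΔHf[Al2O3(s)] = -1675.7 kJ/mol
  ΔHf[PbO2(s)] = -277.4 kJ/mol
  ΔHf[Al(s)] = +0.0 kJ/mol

ΔH_rxn = -2796.6 kJ/mol

Products: 2·(-1675.7) + 2·(+0.0) = -3351.4
Reactants: 4·(+0.0) + 1·(+0.0) + 2·(-277.4) = -554.8
ΔH_rxn = (-3351.4) − (-554.8) = -2796.6 kJ/mol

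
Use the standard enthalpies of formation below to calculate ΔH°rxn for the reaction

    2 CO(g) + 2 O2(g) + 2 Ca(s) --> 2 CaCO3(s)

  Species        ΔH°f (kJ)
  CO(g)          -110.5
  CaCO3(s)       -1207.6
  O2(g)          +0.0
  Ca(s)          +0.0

Products: 2·(-1207.6) = -2415.2
Reactants: 2·(-110.5) + 2·(+0.0) + 2·(+0.0) = -221.0
ΔH°rxn = (-2415.2) − (-221.0) = -2194.2 kJ

ΔH°rxn = -2194.2 kJ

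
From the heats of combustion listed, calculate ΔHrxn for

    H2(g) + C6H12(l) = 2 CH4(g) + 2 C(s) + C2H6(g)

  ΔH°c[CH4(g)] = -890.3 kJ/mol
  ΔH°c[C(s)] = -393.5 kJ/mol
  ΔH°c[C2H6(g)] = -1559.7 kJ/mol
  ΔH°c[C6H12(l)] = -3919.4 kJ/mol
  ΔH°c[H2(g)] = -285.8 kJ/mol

ΔHrxn = -77.9 kJ/mol

With combustion enthalpies, reactants minus products:
= [1·(-285.8) + 1·(-3919.4)] − [2·(-890.3) + 2·(-393.5) + 1·(-1559.7)]
= -77.9 kJ/mol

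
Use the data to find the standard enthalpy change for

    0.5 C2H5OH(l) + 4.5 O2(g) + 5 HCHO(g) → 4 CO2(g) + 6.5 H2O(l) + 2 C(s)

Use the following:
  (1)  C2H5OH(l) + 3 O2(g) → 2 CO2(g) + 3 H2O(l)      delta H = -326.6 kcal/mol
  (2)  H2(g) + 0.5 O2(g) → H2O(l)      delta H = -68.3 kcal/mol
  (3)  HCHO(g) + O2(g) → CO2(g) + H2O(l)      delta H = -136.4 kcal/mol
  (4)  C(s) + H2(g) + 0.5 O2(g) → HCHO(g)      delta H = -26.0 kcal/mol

delta H = -657.1 kcal/mol

(1) × 1/2 (scale by 1/2 for the 1/2 C2H5OH(l)): (1/2)·(-326.6) = -163.3 kcal/mol
(2) × 2: (2)·(-68.3) = -136.6 kcal/mol
(3) × 3: (3)·(-136.4) = -409.2 kcal/mol
(4) reversed and × 2 (reverse to put C(s) on the product side; scale by 2 for the 2 C(s)): (-2)·(-26.0) = +52.0 kcal/mol
Summing the manipulated equations, delta H = (1/2)·(-326.6) + (2)·(-68.3) + (3)·(-136.4) + (-2)·(-26.0) = -657.1 kcal/mol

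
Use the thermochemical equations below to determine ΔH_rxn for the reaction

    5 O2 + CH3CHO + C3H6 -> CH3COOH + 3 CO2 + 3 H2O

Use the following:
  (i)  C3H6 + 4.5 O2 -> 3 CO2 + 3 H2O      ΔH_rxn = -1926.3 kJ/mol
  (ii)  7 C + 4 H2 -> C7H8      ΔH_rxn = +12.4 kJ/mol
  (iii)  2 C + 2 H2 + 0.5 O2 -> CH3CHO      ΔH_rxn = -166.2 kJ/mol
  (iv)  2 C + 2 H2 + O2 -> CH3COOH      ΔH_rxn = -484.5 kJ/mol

(i) as written (C3H6 already on the reactant side): -1926.3 kJ/mol
(ii): not needed (C7H8 appears nowhere else).
(iii) reversed (CH3CHO must end up as a reactant): +166.2 kJ/mol
(iv) as written (CH3COOH already on the product side): -484.5 kJ/mol
Since enthalpy is a state function, ΔH_rxn = (-1926.3) + (+166.2) + (-484.5) = -2244.6 kJ/mol

ΔH_rxn = -2244.6 kJ/mol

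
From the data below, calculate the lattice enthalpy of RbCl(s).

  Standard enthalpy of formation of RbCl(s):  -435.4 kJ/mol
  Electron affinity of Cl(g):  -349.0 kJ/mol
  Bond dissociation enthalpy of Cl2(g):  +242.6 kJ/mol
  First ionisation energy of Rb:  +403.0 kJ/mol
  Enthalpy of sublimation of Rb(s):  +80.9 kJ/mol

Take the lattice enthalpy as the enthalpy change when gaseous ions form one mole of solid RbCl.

ΔHf° = 1·ΔHsub + 1·(ΣIE) + 1/2·D(Cl2) + 1·EA + U
-435.4 = 1·(+80.9) + 1·(+403.0) + 1/2·(+242.6) + 1·(-349.0) + U
U = -435.4 − (+256.2) = -691.6 kJ/mol

U = -691.6 kJ/mol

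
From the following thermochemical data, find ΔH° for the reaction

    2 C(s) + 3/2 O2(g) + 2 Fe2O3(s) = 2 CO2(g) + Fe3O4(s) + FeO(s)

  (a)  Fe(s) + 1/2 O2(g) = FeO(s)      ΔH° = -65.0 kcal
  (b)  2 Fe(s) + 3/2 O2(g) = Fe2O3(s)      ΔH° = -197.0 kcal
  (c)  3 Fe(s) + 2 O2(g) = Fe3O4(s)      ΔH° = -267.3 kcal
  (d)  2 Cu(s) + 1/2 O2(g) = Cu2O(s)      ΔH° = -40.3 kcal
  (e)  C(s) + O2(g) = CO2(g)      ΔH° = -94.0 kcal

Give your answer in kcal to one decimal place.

(a) as written: -65.0 kcal
(b) reversed and × 2: (-2)·(-197.0) = +394.0 kcal
(c) as written: -267.3 kcal
(d): not needed.
(e) × 2: (2)·(-94.0) = -188.0 kcal
By Hess's law, ΔH° = (1)·(-65.0) + (-2)·(-197.0) + (1)·(-267.3) + (2)·(-94.0) = -126.3 kcal

ΔH° = -126.3 kcal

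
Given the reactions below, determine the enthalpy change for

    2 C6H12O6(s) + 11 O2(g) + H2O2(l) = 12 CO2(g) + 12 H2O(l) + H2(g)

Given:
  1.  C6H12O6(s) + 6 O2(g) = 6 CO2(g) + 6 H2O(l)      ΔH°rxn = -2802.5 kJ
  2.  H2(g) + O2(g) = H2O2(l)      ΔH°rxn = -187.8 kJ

eq. 1 × 2 (scale by 2 for the 2 C6H12O6(s)): (2)·(-2802.5) = -5605.0 kJ
eq. 2 reversed (reverse to put H2O2(l) on the reactant side): +187.8 kJ
By Hess's law, ΔH°rxn = (2)·(-2802.5) + (-1)·(-187.8) = -5417.2 kJ

ΔH°rxn = -5417.2 kJ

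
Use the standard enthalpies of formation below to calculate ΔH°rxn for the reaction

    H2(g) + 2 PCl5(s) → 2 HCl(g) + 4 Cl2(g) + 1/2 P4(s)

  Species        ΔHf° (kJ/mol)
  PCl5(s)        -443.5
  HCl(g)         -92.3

ΔH°rxn = 702.4 kJ/mol

Products: 2·(-92.3) + 4·(+0.0) + 1/2·(+0.0) = -184.6
Reactants: 1·(+0.0) + 2·(-443.5) = -887.0
ΔH°rxn = (-184.6) − (-887.0) = 702.4 kJ/mol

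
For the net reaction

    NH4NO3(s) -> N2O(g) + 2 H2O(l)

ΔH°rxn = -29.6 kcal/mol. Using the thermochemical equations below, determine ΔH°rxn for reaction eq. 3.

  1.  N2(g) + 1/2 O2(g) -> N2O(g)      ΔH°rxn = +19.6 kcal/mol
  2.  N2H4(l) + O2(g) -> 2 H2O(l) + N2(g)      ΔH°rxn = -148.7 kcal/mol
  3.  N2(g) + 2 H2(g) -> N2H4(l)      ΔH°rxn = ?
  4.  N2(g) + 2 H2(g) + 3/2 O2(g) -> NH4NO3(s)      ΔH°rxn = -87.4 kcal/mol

ΔH°rxn = 12.1 kcal/mol

eq. 1 as written (N2O(g) already on the product side): +19.6 kcal/mol
eq. 2 as written (H2O(l) already on the product side): -148.7 kcal/mol
eq. 3 as written: contributes x
eq. 4 reversed (NH4NO3(s) must end up as a reactant): +87.4 kcal/mol
-29.6 = (+19.6) + (-148.7) + (+87.4) + x
x = (-29.6 − (-41.7)) / (1) = 12.1 kcal/mol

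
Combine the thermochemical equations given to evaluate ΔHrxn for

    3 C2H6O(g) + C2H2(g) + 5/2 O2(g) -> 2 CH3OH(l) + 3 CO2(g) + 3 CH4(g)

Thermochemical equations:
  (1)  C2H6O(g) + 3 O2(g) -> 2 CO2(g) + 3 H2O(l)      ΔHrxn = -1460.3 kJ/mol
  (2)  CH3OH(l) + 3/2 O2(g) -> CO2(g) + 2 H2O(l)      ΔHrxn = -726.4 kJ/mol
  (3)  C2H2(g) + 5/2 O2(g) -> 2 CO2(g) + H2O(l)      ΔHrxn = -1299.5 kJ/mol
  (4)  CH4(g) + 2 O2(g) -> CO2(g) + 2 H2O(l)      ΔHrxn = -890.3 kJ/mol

ΔHrxn = -1556.7 kJ/mol

(1) × 3: (3)·(-1460.3) = -4380.9 kJ/mol
(2) reversed and × 2: (-2)·(-726.4) = +1452.8 kJ/mol
(3) as written: -1299.5 kJ/mol
(4) reversed and × 3: (-3)·(-890.3) = +2670.9 kJ/mol
Summing the manipulated equations, ΔHrxn = (-4380.9) + (+1452.8) + (-1299.5) + (+2670.9) = -1556.7 kJ/mol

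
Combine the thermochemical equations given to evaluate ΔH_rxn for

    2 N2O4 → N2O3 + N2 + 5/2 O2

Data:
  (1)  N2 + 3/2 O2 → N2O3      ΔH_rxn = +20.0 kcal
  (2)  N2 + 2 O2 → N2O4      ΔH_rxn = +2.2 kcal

(1) as written (N2O3 already on the product side): +20.0 kcal
(2) reversed and × 2 (reverse to put N2O4 on the reactant side; ×2 to match 2 N2O4 in the target): (-2)·(+2.2) = -4.4 kcal
ΔH_rxn = (+20.0) + (-4.4) = 15.6 kcal

ΔH_rxn = 15.6 kcal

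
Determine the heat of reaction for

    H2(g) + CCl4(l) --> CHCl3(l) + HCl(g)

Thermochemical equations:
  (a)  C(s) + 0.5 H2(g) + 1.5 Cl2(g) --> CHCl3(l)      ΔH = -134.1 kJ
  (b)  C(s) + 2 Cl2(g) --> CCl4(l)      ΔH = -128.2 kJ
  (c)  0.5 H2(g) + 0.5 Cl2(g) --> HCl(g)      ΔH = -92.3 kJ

(a) as written (CHCl3(l) already on the product side): -134.1 kJ
(b) reversed (CCl4(l) must end up as a reactant): +128.2 kJ
(c) as written (HCl(g) already on the product side): -92.3 kJ
Since enthalpy is a state function, ΔH = (-134.1) + (+128.2) + (-92.3) = -98.2 kJ

ΔH = -98.2 kJ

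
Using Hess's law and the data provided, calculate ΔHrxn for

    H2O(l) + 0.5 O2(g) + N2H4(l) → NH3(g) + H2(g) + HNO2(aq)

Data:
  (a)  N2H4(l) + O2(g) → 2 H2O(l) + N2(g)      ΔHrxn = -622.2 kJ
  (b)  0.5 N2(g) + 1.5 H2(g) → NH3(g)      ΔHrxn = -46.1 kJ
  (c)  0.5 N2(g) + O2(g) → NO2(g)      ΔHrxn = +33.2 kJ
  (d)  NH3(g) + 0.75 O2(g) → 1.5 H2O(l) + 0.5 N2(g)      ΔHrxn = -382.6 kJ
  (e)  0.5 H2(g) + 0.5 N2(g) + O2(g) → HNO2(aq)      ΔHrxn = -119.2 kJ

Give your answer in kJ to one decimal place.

(a) as written: -622.2 kJ
(b) reversed: +46.1 kJ
(c): not needed.
(d) reversed and × 2: (-2)·(-382.6) = +765.2 kJ
(e) as written: -119.2 kJ
Combining the equations, ΔHrxn = (-622.2) + (+46.1) + (+765.2) + (-119.2) = 69.9 kJ

ΔHrxn = 69.9 kJ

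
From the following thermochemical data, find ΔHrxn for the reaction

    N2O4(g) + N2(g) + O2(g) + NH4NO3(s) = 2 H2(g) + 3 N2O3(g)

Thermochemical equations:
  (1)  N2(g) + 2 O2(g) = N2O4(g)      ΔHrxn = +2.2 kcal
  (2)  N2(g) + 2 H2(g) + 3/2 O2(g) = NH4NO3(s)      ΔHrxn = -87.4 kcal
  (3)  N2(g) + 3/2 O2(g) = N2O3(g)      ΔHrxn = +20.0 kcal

ΔHrxn = 145.2 kcal

(1) reversed (reverse to put N2O4(g) on the reactant side): -2.2 kcal
(2) reversed (NH4NO3(s) must end up as a reactant): +87.4 kcal
(3) × 3 (×3 to match 3 N2O3(g) in the target): (3)·(+20.0) = +60.0 kcal
ΔHrxn = (-2.2) + (+87.4) + (+60.0) = 145.2 kcal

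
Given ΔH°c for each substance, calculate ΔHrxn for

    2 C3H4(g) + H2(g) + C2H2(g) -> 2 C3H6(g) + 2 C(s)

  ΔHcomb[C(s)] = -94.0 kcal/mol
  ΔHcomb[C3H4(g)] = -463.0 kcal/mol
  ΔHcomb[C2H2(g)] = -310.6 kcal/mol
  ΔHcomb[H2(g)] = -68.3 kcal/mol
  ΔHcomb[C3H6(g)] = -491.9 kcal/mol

ΔHrxn = -133.1 kcal/mol

Using ΔH = Σ nΔHc°(reactants) − Σ nΔHc°(products):
= [2·(-463.0) + 1·(-68.3) + 1·(-310.6)] − [2·(-491.9) + 2·(-94.0)]
= -133.1 kcal/mol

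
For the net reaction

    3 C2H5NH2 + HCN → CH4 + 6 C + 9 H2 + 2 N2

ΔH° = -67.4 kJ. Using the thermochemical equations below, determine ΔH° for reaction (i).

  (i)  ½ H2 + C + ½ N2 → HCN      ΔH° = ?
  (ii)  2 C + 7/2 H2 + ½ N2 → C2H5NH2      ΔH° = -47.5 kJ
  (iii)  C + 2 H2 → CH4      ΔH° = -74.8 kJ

ΔH° = 135.1 kJ

(i) reversed (reverse to put HCN on the reactant side): contributes −x
(ii) reversed and × 3 (C2H5NH2 must end up as a reactant; ×3 to match 3 C2H5NH2 in the target): (-3)·(-47.5) = +142.5 kJ
(iii) as written (CH4 already on the product side): -74.8 kJ
-67.4 = (+142.5) + (-74.8) − x
x = (-67.4 − (+67.7)) / (-1) = 135.1 kJ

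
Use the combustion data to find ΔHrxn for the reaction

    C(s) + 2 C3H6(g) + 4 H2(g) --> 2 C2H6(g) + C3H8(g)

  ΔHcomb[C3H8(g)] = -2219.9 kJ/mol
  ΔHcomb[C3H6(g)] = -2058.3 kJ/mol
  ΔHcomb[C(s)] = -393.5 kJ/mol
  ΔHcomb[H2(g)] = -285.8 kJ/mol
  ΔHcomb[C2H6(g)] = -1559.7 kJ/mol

Using ΔH = Σ nΔHc°(reactants) − Σ nΔHc°(products):
= [1·(-393.5) + 2·(-2058.3) + 4·(-285.8)] − [2·(-1559.7) + 1·(-2219.9)]
= -314.0 kJ/mol

ΔHrxn = -314.0 kJ/mol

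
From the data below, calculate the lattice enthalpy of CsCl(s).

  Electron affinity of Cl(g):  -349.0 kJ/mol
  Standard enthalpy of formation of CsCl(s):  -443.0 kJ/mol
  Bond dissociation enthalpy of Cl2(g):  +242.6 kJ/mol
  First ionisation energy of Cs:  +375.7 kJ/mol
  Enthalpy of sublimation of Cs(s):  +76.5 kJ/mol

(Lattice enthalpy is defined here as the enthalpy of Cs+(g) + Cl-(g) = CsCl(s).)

ΔHf° = 1·ΔHsub + 1·(ΣIE) + 1/2·D(Cl2) + 1·EA + U
-443.0 = 1·(+76.5) + 1·(+375.7) + 1/2·(+242.6) + 1·(-349.0) + U
U = -443.0 − (+224.5) = -667.5 kJ/mol

U = -667.5 kJ/mol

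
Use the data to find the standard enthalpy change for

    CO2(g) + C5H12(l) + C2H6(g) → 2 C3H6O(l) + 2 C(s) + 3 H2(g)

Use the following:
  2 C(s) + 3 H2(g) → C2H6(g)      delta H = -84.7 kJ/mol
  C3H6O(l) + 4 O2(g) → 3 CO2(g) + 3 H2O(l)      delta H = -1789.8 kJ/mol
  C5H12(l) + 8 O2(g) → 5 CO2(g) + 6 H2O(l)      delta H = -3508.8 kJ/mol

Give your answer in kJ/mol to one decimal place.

delta H = 155.5 kJ/mol

equation 1 reversed: +84.7 kJ/mol
equation 2 reversed and × 2: (-2)·(-1789.8) = +3579.6 kJ/mol
equation 3 as written: -3508.8 kJ/mol
delta H = (-1)·(-84.7) + (-2)·(-1789.8) + (1)·(-3508.8) = 155.5 kJ/mol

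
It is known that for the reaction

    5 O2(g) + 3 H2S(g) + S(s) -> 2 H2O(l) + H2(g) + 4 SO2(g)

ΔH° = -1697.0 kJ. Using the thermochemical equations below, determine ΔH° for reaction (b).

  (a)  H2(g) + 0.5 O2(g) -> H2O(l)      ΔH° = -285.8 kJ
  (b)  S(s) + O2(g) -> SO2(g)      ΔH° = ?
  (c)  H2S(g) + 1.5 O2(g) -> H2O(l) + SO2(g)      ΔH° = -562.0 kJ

ΔH° = -296.8 kJ

(a) reversed: +285.8 kJ
(b) as written: contributes x
(c) × 3: (3)·(-562.0) = -1686.0 kJ
-1697.0 = (+285.8) + (-1686.0) + x
x = (-1697.0 − (-1400.2)) / (1) = -296.8 kJ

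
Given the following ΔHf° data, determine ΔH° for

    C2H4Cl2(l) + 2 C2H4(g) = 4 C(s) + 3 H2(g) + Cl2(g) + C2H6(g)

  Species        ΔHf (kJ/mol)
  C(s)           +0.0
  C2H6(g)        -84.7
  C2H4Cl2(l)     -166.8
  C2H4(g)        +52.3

Products: 4·(+0.0) + 3·(+0.0) + 1·(+0.0) + 1·(-84.7) = -84.7
Reactants: 1·(-166.8) + 2·(+52.3) = -62.2
ΔH° = (-84.7) − (-62.2) = -22.5 kJ/mol

ΔH° = -22.5 kJ/mol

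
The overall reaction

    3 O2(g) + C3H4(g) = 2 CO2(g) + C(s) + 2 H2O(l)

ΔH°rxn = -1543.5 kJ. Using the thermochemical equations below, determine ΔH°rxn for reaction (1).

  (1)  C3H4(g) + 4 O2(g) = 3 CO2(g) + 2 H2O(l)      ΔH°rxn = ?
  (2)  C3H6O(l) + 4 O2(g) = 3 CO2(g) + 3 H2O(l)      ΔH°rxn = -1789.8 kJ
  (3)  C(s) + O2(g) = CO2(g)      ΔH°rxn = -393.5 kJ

ΔH°rxn = -1937.0 kJ

(1) as written: contributes x
(2): not needed.
(3) reversed: +393.5 kJ
-1543.5 = (+393.5) + x
x = (-1543.5 − (+393.5)) / (1) = -1937.0 kJ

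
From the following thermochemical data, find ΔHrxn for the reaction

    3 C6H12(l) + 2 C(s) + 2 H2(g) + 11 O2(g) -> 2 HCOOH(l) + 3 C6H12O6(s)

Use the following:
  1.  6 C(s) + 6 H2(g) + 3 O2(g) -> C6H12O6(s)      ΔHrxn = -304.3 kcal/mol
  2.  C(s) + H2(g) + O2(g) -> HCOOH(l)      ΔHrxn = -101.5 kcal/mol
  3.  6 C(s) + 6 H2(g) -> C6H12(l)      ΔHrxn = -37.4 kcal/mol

eq. 1 × 3 (scale by 3 for the 3 C6H12O6(s)): (3)·(-304.3) = -912.9 kcal/mol
eq. 2 × 2 (×2 to match 2 HCOOH(l) in the target): (2)·(-101.5) = -203.0 kcal/mol
eq. 3 reversed and × 3 (reverse to put C6H12(l) on the reactant side; ×3 to match 3 C6H12(l) in the target): (-3)·(-37.4) = +112.2 kcal/mol
Combining the equations, ΔHrxn = (3)·(-304.3) + (2)·(-101.5) + (-3)·(-37.4) = -1003.7 kcal/mol

ΔHrxn = -1003.7 kcal/mol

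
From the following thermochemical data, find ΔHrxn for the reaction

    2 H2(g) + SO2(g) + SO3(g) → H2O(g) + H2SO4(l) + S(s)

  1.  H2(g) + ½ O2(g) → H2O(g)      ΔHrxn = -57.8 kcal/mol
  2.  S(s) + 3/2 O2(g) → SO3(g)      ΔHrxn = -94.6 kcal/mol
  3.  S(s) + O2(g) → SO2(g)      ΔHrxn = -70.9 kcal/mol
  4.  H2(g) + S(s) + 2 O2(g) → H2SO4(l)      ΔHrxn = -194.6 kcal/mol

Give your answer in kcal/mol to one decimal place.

eq. 1 as written (H2O(g) already on the product side): -57.8 kcal/mol
eq. 2 reversed (reverse to put SO3(g) on the reactant side): +94.6 kcal/mol
eq. 3 reversed (reverse to put SO2(g) on the reactant side): +70.9 kcal/mol
eq. 4 as written (H2SO4(l) already on the product side): -194.6 kcal/mol
ΔHrxn = (1)·(-57.8) + (-1)·(-94.6) + (-1)·(-70.9) + (1)·(-194.6) = -86.9 kcal/mol

ΔHrxn = -86.9 kcal/mol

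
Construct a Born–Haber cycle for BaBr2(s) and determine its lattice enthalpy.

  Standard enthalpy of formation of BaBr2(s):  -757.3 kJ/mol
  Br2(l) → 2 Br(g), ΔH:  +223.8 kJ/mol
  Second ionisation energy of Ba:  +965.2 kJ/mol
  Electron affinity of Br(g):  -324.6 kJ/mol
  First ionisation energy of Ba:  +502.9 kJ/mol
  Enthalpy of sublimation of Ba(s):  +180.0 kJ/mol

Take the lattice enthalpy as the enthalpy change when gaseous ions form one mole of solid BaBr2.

ΔHf° = 1·ΔHsub + 1·(ΣIE) + 1·D(Br2) + 2·EA + U
-757.3 = 1·(+180.0) + 1·(+1468.1) + 1·(+223.8) + 2·(-324.6) + U
U = -757.3 − (+1222.7) = -1980.0 kJ/mol

U = -1980.0 kJ/mol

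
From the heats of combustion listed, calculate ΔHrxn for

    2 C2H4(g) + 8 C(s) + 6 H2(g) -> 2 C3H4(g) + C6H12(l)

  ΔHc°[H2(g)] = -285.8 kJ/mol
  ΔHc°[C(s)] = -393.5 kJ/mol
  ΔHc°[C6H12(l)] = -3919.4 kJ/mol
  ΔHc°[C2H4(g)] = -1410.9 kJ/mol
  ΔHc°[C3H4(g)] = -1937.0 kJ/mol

ΔHrxn = 108.8 kJ/mol

Using ΔH = Σ nΔHc°(reactants) − Σ nΔHc°(products):
= [2·(-1410.9) + 8·(-393.5) + 6·(-285.8)] − [2·(-1937.0) + 1·(-3919.4)]
= 108.8 kJ/mol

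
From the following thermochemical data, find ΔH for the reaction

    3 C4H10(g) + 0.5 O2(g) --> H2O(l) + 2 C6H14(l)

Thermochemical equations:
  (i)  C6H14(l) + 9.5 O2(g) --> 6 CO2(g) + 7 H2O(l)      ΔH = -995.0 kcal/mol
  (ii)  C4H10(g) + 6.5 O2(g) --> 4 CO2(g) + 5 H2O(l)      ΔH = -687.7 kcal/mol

ΔH = -73.1 kcal/mol

(i) reversed and × 2 (reverse to put C6H14(l) on the product side; ×2 to match 2 C6H14(l) in the target): (-2)·(-995.0) = +1990.0 kcal/mol
(ii) × 3 (scale by 3 for the 3 C4H10(g)): (3)·(-687.7) = -2063.1 kcal/mol
Since enthalpy is a state function, ΔH = (-2)·(-995.0) + (3)·(-687.7) = -73.1 kcal/mol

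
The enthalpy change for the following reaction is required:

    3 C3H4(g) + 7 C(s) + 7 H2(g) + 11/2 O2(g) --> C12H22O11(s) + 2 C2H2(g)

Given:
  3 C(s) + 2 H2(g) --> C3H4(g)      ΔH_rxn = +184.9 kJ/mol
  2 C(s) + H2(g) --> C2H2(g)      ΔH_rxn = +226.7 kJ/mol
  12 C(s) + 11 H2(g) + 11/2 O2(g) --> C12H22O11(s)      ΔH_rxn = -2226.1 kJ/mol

ΔH_rxn = -2327.4 kJ/mol

equation 1 reversed and × 3: (-3)·(+184.9) = -554.7 kJ/mol
equation 2 × 2: (2)·(+226.7) = +453.4 kJ/mol
equation 3 as written: -2226.1 kJ/mol
By Hess's law, ΔH_rxn = (-554.7) + (+453.4) + (-2226.1) = -2327.4 kJ/mol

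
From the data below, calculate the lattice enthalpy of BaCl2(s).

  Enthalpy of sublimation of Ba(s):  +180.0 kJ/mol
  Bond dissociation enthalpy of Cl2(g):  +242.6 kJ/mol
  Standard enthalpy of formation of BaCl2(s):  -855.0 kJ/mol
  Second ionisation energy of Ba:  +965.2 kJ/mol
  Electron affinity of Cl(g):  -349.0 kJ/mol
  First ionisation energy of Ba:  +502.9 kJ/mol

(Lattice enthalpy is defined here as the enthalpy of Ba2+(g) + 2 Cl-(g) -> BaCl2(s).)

U = -2047.7 kJ/mol

ΔHf° = 1·ΔHsub + 1·(ΣIE) + 1·D(Cl2) + 2·EA + U
-855.0 = 1·(+180.0) + 1·(+1468.1) + 1·(+242.6) + 2·(-349.0) + U
U = -855.0 − (+1192.7) = -2047.7 kJ/mol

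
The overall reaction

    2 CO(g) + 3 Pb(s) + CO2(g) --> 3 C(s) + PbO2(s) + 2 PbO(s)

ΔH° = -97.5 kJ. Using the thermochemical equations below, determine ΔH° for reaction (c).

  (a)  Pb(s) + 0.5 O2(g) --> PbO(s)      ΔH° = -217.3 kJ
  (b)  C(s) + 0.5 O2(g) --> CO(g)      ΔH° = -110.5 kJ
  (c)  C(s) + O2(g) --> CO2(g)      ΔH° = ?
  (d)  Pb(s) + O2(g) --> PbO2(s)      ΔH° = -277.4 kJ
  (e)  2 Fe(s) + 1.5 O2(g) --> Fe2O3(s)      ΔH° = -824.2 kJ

(a) × 2 (×2 to match 2 PbO(s) in the target): (2)·(-217.3) = -434.6 kJ
(b) reversed and × 2 (CO(g) must end up as a reactant; ×2 to match 2 CO(g) in the target): (-2)·(-110.5) = +221.0 kJ
(c) reversed (CO2(g) must end up as a reactant): contributes −x
(d) as written (PbO2(s) already on the product side): -277.4 kJ
(e): not needed (Fe2O3(s) appears nowhere else).
-97.5 = (-434.6) + (+221.0) + (-277.4) − x
x = (-97.5 − (-491.0)) / (-1) = -393.5 kJ

ΔH° = -393.5 kJ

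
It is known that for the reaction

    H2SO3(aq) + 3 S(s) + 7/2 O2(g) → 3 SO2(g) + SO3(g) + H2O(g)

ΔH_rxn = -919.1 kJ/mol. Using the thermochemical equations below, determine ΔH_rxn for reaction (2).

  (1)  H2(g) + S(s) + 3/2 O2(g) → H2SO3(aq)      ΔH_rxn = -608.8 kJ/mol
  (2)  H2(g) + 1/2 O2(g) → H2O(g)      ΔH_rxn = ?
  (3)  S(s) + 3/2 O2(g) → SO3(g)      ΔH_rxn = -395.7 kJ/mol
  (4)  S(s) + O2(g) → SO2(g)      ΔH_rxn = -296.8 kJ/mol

ΔH_rxn = -241.8 kJ/mol

(1) reversed: +608.8 kJ/mol
(2) as written: contributes x
(3) as written: -395.7 kJ/mol
(4) × 3: (3)·(-296.8) = -890.4 kJ/mol
-919.1 = (+608.8) + (-395.7) + (-890.4) + x
x = (-919.1 − (-677.3)) / (1) = -241.8 kJ/mol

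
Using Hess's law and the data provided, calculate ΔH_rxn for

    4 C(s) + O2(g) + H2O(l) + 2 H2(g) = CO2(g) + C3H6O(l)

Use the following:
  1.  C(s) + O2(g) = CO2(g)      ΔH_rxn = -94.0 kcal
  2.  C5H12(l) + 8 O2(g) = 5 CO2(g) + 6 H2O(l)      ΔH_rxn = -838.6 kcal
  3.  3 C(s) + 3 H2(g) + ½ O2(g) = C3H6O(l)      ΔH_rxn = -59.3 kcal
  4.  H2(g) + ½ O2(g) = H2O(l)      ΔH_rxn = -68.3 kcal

ΔH_rxn = -85.0 kcal

eq. 1 as written: -94.0 kcal
eq. 2: not needed.
eq. 3 as written: -59.3 kcal
eq. 4 reversed: +68.3 kcal
Combining the equations, ΔH_rxn = (-94.0) + (-59.3) + (+68.3) = -85.0 kcal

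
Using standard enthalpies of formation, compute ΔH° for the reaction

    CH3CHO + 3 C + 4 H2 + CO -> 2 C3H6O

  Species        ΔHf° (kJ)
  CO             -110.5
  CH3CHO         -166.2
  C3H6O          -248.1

ΔH° = -219.5 kJ

ΔH°rxn = Σ nΔHf°(products) − Σ nΔHf°(reactants).
Products: 2·(-248.1) = -496.2
Reactants: 1·(-166.2) + 3·(+0.0) + 4·(+0.0) + 1·(-110.5) = -276.7
ΔH° = (-496.2) − (-276.7) = -219.5 kJ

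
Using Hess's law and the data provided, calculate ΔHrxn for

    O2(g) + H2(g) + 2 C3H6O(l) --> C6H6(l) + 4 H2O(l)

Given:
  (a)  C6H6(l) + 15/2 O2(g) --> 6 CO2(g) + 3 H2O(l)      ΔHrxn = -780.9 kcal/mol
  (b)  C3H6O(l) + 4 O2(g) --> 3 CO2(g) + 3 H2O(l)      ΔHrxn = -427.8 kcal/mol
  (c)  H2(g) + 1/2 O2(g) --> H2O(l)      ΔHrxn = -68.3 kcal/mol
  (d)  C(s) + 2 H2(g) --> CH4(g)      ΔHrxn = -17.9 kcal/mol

ΔHrxn = -143.0 kcal/mol

(a) reversed: +780.9 kcal/mol
(b) × 2: (2)·(-427.8) = -855.6 kcal/mol
(c) as written: -68.3 kcal/mol
(d): not needed.
ΔHrxn = (-1)·(-780.9) + (2)·(-427.8) + (1)·(-68.3) = -143.0 kcal/mol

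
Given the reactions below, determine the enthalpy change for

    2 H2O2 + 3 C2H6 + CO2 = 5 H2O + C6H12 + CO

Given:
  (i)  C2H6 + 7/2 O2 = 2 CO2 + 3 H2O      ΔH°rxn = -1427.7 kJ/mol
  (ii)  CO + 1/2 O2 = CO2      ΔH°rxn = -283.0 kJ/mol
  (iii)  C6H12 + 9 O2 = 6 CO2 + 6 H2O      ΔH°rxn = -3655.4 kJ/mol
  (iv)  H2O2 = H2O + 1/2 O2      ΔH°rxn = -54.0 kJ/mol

(i) × 3 (×3 to match 3 C2H6 in the target): (3)·(-1427.7) = -4283.1 kJ/mol
(ii) reversed (reverse to put CO on the product side): +283.0 kJ/mol
(iii) reversed (reverse to put C6H12 on the product side): +3655.4 kJ/mol
(iv) × 2 (scale by 2 for the 2 H2O2): (2)·(-54.0) = -108.0 kJ/mol
ΔH°rxn = (3)·(-1427.7) + (-1)·(-283.0) + (-1)·(-3655.4) + (2)·(-54.0) = -452.7 kJ/mol

ΔH°rxn = -452.7 kJ/mol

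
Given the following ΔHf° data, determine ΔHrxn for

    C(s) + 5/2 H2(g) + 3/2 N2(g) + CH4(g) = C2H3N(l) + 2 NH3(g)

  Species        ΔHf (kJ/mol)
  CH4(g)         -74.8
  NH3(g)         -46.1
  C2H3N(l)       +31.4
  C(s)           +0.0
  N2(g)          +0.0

ΔHrxn = 14.0 kJ/mol

ΔH°rxn = Σ nΔHf°(products) − Σ nΔHf°(reactants).
Products: 1·(+31.4) + 2·(-46.1) = -60.8
Reactants: 1·(+0.0) + 5/2·(+0.0) + 3/2·(+0.0) + 1·(-74.8) = -74.8
ΔHrxn = (-60.8) − (-74.8) = 14.0 kJ/mol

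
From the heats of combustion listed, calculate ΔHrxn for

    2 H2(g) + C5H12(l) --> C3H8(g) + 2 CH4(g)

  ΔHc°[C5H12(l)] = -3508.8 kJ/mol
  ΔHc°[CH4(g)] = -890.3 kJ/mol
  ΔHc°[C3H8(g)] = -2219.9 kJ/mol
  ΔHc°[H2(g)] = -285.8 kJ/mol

With combustion enthalpies, reactants minus products:
= [2·(-285.8) + 1·(-3508.8)] − [1·(-2219.9) + 2·(-890.3)]
= -79.9 kJ/mol

ΔHrxn = -79.9 kJ/mol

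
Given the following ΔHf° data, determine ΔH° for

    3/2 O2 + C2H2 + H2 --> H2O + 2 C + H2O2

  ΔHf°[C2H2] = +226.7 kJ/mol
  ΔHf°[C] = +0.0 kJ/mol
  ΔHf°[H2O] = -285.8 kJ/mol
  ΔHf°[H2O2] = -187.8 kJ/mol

ΔH° = -700.3 kJ/mol

Products: 1·(-285.8) + 2·(+0.0) + 1·(-187.8) = -473.6
Reactants: 3/2·(+0.0) + 1·(+226.7) + 1·(+0.0) = +226.7
ΔH° = (-473.6) − (+226.7) = -700.3 kJ/mol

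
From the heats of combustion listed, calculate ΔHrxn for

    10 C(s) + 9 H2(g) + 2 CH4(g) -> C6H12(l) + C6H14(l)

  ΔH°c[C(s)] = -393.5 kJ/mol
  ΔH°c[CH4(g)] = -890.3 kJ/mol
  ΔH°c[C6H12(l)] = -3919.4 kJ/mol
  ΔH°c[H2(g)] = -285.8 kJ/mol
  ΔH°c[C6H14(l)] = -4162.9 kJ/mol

Using ΔH = Σ nΔHc°(reactants) − Σ nΔHc°(products):
= [10·(-393.5) + 9·(-285.8) + 2·(-890.3)] − [1·(-3919.4) + 1·(-4162.9)]
= -205.5 kJ/mol

ΔHrxn = -205.5 kJ/mol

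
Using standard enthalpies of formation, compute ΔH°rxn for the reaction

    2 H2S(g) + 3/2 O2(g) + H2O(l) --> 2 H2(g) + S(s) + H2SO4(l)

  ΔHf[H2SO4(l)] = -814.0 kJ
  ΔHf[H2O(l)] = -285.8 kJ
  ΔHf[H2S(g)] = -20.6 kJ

Products: 2·(+0.0) + 1·(+0.0) + 1·(-814.0) = -814.0
Reactants: 2·(-20.6) + 3/2·(+0.0) + 1·(-285.8) = -327.0
ΔH°rxn = (-814.0) − (-327.0) = -487.0 kJ

ΔH°rxn = -487.0 kJ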